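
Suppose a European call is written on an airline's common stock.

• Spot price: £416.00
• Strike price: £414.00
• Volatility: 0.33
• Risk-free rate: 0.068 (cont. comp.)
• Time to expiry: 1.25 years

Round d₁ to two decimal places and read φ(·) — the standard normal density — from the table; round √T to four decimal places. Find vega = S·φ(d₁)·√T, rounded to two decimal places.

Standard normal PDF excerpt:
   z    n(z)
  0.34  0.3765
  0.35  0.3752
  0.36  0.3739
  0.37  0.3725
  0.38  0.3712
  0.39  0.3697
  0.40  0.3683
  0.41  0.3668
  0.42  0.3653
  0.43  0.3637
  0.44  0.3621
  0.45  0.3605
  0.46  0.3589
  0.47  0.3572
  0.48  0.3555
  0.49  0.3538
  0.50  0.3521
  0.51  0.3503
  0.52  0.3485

σ√T = 0.33·√1.25 = 0.3690
ln(S/K) + (r + σ²/2)T = ln(416/414) + (0.068 + 0.33²/2)·1.25 = 0.0048 + 0.1531 = 0.1579
d₁ = 0.1579 / 0.3690 = 0.4279 which rounds to 0.43
√T = √1.25 = 1.1180
φ(d₁) = φ(0.43) = 0.3637
vega = S·φ(d₁)·√T = 416·0.3637·1.1180 = 169.1525
(Vega is the same for a European call and put with the same parameters.)

169.15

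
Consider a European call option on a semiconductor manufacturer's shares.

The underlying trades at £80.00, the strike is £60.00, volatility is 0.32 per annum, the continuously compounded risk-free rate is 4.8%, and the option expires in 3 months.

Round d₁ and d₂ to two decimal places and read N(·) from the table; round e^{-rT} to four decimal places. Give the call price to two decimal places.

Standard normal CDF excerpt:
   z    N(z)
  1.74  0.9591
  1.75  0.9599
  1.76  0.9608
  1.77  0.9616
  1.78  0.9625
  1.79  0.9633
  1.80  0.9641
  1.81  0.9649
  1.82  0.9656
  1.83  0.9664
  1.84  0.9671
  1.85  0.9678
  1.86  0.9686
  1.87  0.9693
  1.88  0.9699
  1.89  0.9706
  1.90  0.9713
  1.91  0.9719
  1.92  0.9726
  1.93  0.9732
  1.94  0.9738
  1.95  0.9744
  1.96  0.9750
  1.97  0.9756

£20.84

σ√T = 0.32 × 0.5000 = 0.1600
d₁ = [ln(80/60) + (0.048 + ½·0.32²)·0.25] / (σ√T) = (0.2877 + 0.0248) / 0.1600 = 1.9530 ⇒ 1.95
d₂ = 1.9530 − 0.1600 = 1.7930 ⇒ 1.79
e^(−rT) = e^(−0.048·0.25) = 0.9881
N(d₁) = N(1.95) = 0.9744;  N(d₂) = N(1.79) = 0.9633
C = 80·0.9744 − 60·0.9881·0.9633 = 77.9520 − 57.1102 = 20.8418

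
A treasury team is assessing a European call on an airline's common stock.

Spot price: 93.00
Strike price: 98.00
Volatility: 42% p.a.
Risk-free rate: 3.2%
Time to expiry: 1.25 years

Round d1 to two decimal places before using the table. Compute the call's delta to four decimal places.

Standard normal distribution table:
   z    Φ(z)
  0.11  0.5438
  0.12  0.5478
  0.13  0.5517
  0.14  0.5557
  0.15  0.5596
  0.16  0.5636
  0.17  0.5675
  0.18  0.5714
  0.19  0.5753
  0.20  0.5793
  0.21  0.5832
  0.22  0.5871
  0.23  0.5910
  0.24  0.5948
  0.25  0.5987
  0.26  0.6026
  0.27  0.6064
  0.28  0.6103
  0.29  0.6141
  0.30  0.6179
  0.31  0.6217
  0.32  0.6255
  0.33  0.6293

σ√T = 0.42 × 1.1180 = 0.4696
ln(S/K) + (r + σ²/2)T = ln(93/98) + (0.032 + 0.42²/2)·1.25 = -0.0524 + 0.1502 = 0.0979
d₁ = 0.0979 / 0.4696 = 0.2084 ⇒ 0.21
N(d₁) = N(0.21) = 0.5832
Δ_call = N(d₁) = 0.5832

0.5832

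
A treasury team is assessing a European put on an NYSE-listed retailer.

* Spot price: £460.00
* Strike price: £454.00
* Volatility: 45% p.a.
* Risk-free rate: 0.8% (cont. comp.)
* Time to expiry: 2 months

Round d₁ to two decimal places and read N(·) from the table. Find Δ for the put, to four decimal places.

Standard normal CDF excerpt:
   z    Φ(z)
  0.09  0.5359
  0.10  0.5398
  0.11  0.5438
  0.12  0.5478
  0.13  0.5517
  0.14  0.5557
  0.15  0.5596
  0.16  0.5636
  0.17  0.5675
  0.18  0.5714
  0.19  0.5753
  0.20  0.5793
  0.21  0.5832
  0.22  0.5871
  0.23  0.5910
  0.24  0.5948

σ√T = 0.45·√0.1667 = 0.1837
d₁ = [ln(460/454) + (0.008 + ½·0.45²)·0.1667] / (σ√T) = (0.0131 + 0.0182) / 0.1837 = 0.1706 ⇒ 0.17
N(d₁) = N(0.17) = 0.5675
Δ_put = N(d₁) − 1 = 0.5675 − 1 = -0.4325

-0.4325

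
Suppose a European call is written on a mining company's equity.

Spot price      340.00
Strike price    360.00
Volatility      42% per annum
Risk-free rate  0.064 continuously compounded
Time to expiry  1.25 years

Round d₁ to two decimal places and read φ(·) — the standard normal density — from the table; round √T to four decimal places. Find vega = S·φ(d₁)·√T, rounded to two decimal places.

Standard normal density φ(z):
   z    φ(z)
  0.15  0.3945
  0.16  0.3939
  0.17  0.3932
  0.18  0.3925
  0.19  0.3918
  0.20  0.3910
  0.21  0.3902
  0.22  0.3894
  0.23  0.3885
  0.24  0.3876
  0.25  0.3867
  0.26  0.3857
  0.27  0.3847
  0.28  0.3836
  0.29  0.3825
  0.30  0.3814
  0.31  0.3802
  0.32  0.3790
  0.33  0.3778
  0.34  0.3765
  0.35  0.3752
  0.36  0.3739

T = 1.25;  σ√T = 0.4696
ln(S/K) + (r + σ²/2)T = ln(340/360) + (0.064 + 0.42²/2)·1.25 = -0.0572 + 0.1903 = 0.1331
d₁ = 0.1331 / 0.4696 = 0.2834 ⇒ 0.28
√T = √1.25 = 1.1180
φ(d₁) = φ(0.28) = 0.3836
vega = S·φ(d₁)·√T = 340·0.3836·1.1180 = 145.8140

145.81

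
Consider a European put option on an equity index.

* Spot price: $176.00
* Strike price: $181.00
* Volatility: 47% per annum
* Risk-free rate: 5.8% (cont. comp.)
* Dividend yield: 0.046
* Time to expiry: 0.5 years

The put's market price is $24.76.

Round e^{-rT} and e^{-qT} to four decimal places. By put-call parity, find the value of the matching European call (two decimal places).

exp(−qT) = exp(−0.046·0.5) = 0.9773;  exp(−rT) = exp(−0.058·0.5) = 0.9714
Put-call parity: C − P = S·e^(−qT) − K·e^(−rT) = 176·0.9773 − 181·0.9714 = 172.0048 − 175.8234 = -3.8186
C = P + (C − P) = 24.76 + (-3.8186) = 20.9414

$20.94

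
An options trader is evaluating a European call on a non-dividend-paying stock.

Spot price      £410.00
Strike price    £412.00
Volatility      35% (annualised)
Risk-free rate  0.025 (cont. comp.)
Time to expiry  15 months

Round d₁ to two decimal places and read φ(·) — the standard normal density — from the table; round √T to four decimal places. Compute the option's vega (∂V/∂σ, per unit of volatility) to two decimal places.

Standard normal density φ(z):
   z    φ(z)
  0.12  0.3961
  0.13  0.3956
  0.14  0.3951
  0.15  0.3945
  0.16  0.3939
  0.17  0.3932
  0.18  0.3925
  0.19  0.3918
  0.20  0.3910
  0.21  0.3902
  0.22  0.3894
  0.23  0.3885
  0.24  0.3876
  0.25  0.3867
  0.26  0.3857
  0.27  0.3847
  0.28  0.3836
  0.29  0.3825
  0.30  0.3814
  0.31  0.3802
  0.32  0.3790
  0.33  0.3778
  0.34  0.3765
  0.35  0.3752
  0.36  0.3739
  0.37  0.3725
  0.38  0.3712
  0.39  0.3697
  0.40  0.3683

176.80

σ√T = 0.35 × 1.1180 = 0.3913
ln(S/K) + (r + σ²/2)T = ln(410/412) + (0.025 + 0.35²/2)·1.25 = -0.0049 + 0.1078 = 0.1029
d₁ = 0.1029 / 0.3913 = 0.2631 → 0.26
√T = √1.25 = 1.1180
φ(d₁) = φ(0.26) = 0.3857
vega = S·φ(d₁)·√T = 410·0.3857·1.1180 = 176.7972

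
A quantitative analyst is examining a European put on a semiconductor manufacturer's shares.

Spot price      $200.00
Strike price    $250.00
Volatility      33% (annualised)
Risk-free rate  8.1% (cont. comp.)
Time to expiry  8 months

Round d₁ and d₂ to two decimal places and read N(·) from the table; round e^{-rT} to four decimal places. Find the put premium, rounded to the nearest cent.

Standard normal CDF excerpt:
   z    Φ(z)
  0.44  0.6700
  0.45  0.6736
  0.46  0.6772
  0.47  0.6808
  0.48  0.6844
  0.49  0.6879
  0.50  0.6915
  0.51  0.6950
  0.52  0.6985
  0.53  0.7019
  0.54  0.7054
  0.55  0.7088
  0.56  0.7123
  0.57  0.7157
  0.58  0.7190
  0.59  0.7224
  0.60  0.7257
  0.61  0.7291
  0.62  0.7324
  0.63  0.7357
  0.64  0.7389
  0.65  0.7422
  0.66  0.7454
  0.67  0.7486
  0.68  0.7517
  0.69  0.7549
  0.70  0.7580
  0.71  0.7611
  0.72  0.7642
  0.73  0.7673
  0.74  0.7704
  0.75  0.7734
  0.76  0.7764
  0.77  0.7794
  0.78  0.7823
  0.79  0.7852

σ√T = 0.33·√0.6667 = 0.2694
d₁ = [ln(200/250) + (0.081 + ½·0.33²)·0.6667] / (σ√T) = (-0.2231 + 0.0903) / 0.2694 = -0.4930 → -0.49
d₂ = -0.4930 − 0.2694 = -0.7625 → -0.76
exp(−rT) = exp(−0.081·0.6667) = 0.9474
P = 250·0.9474·N(0.76) − 200·N(0.49) = 250·0.9474·0.7764 − 200·0.6879 = 183.8903 − 137.5800 = 46.3103

$46.31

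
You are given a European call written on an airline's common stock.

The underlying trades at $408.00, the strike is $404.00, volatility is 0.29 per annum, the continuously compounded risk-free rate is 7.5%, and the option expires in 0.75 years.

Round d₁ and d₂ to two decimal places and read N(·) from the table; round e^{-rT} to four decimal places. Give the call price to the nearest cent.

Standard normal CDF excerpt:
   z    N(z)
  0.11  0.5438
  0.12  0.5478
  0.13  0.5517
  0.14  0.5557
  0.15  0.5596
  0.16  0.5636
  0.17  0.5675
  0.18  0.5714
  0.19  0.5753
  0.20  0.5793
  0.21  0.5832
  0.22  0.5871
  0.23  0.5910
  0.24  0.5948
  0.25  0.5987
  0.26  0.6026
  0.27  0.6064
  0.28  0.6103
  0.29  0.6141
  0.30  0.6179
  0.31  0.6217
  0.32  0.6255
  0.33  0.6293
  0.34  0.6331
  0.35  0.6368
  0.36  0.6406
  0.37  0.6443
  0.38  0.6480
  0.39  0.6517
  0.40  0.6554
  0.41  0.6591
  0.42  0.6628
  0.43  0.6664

σ√T = 0.29 × 0.8660 = 0.2511
d₁ = [ln(408/404) + (0.075 + 0.29²/2)·0.75] / 0.2511 = [0.0099 + 0.0878] / 0.2511 = 0.3888 which rounds to 0.39
d₂ = d₁ − σ√T = 0.3888 − 0.2511 = 0.1376 which rounds to 0.14
exp(−rT) = exp(−0.075·0.75) = 0.9453
N(d₁) = N(0.39) = 0.6517;  N(d₂) = N(0.14) = 0.5557
C = 408·0.6517 − 404·0.9453·0.5557 = 265.8936 − 212.2225 = 53.6711

$53.67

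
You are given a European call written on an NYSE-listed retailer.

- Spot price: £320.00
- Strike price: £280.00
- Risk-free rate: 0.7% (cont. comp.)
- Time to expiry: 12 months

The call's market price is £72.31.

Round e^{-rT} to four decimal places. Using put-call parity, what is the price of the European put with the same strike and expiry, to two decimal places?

£30.35

e^(−rT) = e^(−0.007·1) = 0.9930
Put-call parity: C − P = S − K·e^(−rT) = 320 − 280·0.9930 = 320 − 278.0400 = 41.9600
P = C − (C − P) = 72.31 − (41.9600) = 30.3500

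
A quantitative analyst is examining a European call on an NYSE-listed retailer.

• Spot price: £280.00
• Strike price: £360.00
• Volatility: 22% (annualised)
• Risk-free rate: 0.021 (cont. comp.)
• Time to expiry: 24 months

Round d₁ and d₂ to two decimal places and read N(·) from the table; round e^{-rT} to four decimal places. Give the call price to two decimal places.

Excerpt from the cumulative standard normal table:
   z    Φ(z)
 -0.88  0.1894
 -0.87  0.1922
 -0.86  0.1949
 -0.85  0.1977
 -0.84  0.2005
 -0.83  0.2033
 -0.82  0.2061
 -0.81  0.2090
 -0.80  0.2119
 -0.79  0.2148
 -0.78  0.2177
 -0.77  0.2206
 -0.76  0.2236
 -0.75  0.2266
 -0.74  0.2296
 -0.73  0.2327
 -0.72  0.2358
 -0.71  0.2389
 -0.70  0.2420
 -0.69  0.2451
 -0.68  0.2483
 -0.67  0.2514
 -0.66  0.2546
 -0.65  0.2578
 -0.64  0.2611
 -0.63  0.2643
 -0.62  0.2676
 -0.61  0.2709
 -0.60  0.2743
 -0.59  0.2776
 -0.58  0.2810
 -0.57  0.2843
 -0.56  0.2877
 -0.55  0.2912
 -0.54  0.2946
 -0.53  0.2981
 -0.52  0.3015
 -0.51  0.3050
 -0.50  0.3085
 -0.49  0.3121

σ√T = 0.22·√2 = 0.3111
d₁ = [ln(280/360) + (0.021 + 0.22²/2)·2] / 0.3111 = [-0.2513 + 0.0904] / 0.3111 = -0.5172 ≈ -0.52
d₂ = d₁ − σ√T = -0.5172 − 0.3111 = -0.8283 ≈ -0.83
e^(−rT) = e^(−0.021·2) = 0.9589
N(d₁) = N(-0.52) = 0.3015;  N(d₂) = N(-0.83) = 0.2033
C = 280·0.3015 − 360·0.9589·0.2033 = 84.4200 − 70.1800 = 14.2400

£14.24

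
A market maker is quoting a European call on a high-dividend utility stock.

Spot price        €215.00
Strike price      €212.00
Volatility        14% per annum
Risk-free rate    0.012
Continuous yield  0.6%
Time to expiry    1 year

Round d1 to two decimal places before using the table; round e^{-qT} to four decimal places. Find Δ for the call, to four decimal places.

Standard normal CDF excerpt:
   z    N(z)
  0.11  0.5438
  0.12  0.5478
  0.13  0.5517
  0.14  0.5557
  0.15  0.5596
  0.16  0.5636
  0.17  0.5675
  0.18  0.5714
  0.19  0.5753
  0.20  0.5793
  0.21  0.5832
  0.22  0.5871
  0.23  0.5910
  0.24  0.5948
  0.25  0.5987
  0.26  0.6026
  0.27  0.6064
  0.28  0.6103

0.5797

σ√T = 0.14·√1 = 0.1400
d₁ = [ln(215/212) + (0.012 − 0.006 + ½·0.14²)·1] / (σ√T) = (0.0141 + 0.0158) / 0.1400 = 0.2132 → 0.21
N(d₁) = N(0.21) = 0.5832
Δ_call = exp(−qT)·N(d₁) = 0.9940·0.5832 = 0.5797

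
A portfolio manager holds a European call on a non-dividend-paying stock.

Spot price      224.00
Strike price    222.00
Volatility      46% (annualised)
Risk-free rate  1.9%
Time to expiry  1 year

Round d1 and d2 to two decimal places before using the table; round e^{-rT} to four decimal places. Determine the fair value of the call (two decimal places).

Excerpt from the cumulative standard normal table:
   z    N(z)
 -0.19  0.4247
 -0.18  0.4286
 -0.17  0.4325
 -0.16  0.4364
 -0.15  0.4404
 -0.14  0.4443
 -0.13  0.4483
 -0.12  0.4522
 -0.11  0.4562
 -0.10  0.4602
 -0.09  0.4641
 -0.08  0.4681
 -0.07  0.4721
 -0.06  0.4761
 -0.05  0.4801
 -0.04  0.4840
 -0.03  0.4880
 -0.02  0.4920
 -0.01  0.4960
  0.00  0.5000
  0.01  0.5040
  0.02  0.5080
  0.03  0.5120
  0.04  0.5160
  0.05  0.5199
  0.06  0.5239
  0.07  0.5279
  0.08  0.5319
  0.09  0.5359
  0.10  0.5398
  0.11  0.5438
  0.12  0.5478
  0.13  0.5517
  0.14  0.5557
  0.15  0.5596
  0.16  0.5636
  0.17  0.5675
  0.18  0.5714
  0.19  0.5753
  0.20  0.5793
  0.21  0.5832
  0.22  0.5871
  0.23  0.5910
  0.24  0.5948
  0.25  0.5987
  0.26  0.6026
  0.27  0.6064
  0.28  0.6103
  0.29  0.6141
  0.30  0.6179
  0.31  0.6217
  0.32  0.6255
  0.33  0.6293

43.35

σ√T = 0.46 × 1.0000 = 0.4600
d₁ = [ln(224/222) + (0.019 + ½·0.46²)·1] / (σ√T) = (0.0090 + 0.1248) / 0.4600 = 0.2908 which rounds to 0.29
d₂ = 0.2908 − 0.4600 = -0.1692 which rounds to -0.17
e^(−rT) = e^(−0.019·1) = 0.9812
N(d₁) = N(0.29) = 0.6141;  N(d₂) = N(-0.17) = 0.4325
C = 224·0.6141 − 222·0.9812·0.4325 = 137.5584 − 94.2099 = 43.3485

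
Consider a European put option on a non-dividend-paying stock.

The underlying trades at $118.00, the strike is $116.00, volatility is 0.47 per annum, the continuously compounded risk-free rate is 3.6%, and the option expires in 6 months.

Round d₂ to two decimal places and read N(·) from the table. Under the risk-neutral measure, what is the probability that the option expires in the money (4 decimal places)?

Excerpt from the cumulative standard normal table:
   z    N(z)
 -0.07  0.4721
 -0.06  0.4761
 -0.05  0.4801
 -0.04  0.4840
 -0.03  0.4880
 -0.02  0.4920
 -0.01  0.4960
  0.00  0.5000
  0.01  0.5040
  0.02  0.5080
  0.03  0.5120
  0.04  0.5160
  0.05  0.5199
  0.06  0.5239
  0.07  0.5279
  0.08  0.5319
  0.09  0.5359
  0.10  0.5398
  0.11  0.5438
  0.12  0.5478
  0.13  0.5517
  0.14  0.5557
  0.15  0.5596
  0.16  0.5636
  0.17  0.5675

σ√T = 0.47·√0.5 = 0.3323
ln(S/K) + (r + σ²/2)T = ln(118/116) + (0.036 + 0.47²/2)·0.5 = 0.0171 + 0.0732 = 0.0903
d₁ = 0.0903 / 0.3323 = 0.2718 → 0.27
d₂ = d₁ − σ√T = 0.2718 − 0.3323 = -0.0606 → -0.06
Risk-neutral Pr[S_T < K] = N(−d₂) = N(0.06) = 0.5239

0.5239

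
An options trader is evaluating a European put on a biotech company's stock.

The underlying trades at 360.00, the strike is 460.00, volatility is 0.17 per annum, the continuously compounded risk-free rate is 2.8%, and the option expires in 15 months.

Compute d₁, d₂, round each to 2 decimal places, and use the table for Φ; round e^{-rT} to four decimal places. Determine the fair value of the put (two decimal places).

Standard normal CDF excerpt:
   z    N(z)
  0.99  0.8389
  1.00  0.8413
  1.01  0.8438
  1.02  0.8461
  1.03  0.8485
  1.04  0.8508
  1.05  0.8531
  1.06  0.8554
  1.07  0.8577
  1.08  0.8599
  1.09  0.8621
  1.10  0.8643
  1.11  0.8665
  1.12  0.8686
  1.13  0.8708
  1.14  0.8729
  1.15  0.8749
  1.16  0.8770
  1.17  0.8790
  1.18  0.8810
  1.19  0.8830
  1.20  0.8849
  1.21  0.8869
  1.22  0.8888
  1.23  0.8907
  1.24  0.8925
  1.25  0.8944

σ√T = 0.17 × 1.1180 = 0.1901
d₁ = [ln(360/460) + (0.028 + ½·0.17²)·1.25] / (σ√T) = (-0.2451 + 0.0531) / 0.1901 = -1.0105 ⇒ -1.01
d₂ = -1.0105 − 0.1901 = -1.2006 ⇒ -1.20
e^(−rT) = e^(−0.028·1.25) = 0.9656
N(−d₂) = N(1.20) = 0.8849;  N(−d₁) = N(1.01) = 0.8438
P = 460·0.9656·0.8849 − 360·0.8438 = 393.0513 − 303.7680 = 89.2833

89.28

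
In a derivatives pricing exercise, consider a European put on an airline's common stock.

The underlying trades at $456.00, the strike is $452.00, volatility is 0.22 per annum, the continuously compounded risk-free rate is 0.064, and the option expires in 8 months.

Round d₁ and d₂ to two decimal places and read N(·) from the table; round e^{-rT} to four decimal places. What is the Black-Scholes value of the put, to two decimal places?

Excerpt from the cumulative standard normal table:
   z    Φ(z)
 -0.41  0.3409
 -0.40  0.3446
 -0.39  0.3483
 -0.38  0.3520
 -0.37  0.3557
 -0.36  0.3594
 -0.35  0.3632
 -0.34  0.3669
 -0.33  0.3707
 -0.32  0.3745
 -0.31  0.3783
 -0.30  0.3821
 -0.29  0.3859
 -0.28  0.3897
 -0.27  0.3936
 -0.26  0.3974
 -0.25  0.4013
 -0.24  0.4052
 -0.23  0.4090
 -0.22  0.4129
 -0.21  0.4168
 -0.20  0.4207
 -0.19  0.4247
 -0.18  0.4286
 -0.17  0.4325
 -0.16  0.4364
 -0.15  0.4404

σ√T = 0.22 × 0.8165 = 0.1796
ln(S/K) + (r + σ²/2)T = ln(456/452) + (0.064 + 0.22²/2)·0.6667 = 0.0088 + 0.0588 = 0.0676
d₁ = 0.0676 / 0.1796 = 0.3764 ⇒ 0.38
d₂ = d₁ − σ√T = 0.3764 − 0.1796 = 0.1968 ⇒ 0.20
exp(−rT) = exp(−0.064·0.6667) = 0.9582
N(−d₂) = N(-0.20) = 0.4207;  N(−d₁) = N(-0.38) = 0.3520
P = 452·0.9582·0.4207 − 456·0.3520 = 182.2079 − 160.5120 = 21.6959

$21.70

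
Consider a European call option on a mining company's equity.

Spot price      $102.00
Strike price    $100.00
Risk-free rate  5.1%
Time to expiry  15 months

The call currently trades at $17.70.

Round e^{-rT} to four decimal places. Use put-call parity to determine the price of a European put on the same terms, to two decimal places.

$9.52

exp(−rT) = exp(−0.051·1.25) = 0.9382
Put-call parity: C − P = S − K·e^(−rT) = 102 − 100·0.9382 = 102 − 93.8200 = 8.1800
P = C − (C − P) = 17.70 − (8.1800) = 9.5200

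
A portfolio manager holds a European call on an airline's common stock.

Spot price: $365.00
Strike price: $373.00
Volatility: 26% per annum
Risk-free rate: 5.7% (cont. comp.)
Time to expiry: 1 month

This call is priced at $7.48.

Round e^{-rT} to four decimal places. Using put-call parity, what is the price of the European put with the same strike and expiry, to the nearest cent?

$13.73

exp(−rT) = exp(−0.057·0.08333) = 0.9953
Put-call parity: C − P = S − K·e^(−rT) = 365 − 373·0.9953 = 365 − 371.2469 = -6.2469
P = C − (C − P) = 7.48 − (-6.2469) = 13.7269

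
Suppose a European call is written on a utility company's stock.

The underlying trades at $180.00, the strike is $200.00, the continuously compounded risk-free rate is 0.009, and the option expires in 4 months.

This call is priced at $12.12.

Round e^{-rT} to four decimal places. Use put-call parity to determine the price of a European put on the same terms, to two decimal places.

exp(−rT) = exp(−0.009·0.3333) = 0.9970
Put-call parity: C − P = S − K·e^(−rT) = 180 − 200·0.9970 = 180 − 199.4000 = -19.4000
P = C − (C − P) = 12.12 − (-19.4000) = 31.5200

$31.52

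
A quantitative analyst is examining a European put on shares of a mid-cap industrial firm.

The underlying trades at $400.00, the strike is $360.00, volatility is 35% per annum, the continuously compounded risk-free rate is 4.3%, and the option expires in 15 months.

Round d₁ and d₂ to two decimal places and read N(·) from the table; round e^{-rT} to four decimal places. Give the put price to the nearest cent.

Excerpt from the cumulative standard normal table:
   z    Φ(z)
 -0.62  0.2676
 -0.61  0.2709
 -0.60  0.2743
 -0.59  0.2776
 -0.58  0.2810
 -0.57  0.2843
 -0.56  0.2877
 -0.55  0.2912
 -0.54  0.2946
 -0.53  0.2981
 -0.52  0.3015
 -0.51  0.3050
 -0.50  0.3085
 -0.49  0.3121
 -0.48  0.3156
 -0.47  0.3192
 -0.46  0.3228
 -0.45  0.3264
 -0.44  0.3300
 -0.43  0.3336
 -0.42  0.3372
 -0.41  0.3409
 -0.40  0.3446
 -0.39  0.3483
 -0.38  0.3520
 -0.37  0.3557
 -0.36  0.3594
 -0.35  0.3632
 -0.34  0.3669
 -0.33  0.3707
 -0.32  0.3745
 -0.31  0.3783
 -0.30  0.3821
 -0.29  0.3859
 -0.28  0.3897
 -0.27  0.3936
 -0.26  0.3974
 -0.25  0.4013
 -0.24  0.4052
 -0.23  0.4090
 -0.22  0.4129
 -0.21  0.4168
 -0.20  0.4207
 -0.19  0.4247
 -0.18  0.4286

$32.48

σ√T = 0.35·√1.25 = 0.3913
d₁ = [ln(400/360) + (0.043 + ½·0.35²)·1.25] / (σ√T) = (0.1054 + 0.1303) / 0.3913 = 0.6023 which rounds to 0.60
d₂ = 0.6023 − 0.3913 = 0.2110 which rounds to 0.21
exp(−rT) = exp(−0.043·1.25) = 0.9477
N(−d₂) = N(-0.21) = 0.4168;  N(−d₁) = N(-0.60) = 0.2743
P = 360·0.9477·0.4168 − 400·0.2743 = 142.2005 − 109.7200 = 32.4805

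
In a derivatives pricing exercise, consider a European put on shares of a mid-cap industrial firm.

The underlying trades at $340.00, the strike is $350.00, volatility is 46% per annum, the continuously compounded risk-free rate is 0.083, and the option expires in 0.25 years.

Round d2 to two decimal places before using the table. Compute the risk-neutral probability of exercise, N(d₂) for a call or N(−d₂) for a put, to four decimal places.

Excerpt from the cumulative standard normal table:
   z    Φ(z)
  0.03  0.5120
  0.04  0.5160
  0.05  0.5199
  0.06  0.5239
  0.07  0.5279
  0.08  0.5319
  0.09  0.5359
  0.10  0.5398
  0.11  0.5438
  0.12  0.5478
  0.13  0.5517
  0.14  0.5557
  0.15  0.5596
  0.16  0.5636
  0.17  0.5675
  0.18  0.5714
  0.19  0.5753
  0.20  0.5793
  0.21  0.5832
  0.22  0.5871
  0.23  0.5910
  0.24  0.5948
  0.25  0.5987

σ√T = 0.46 × 0.5000 = 0.2300
ln(S/K) + (r + σ²/2)T = ln(340/350) + (0.083 + 0.46²/2)·0.25 = -0.0290 + 0.0472 = 0.0182
d₁ = 0.0182 / 0.2300 = 0.0792 ⇒ 0.08
d₂ = d₁ − σ√T = 0.0792 − 0.2300 = -0.1508 ⇒ -0.15
Pr(exercise) under Q = N(−d₂) = N(0.15) = 0.5596

0.5596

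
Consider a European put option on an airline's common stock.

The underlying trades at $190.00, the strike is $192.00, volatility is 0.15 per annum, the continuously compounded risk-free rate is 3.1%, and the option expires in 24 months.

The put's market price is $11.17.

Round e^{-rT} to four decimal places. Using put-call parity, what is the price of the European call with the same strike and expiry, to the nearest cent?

$20.71

e^(−rT) = e^(−0.031·2) = 0.9399
Put-call parity: C − P = S − K·e^(−rT) = 190 − 192·0.9399 = 190 − 180.4608 = 9.5392
C = P + (C − P) = 11.17 + (9.5392) = 20.7092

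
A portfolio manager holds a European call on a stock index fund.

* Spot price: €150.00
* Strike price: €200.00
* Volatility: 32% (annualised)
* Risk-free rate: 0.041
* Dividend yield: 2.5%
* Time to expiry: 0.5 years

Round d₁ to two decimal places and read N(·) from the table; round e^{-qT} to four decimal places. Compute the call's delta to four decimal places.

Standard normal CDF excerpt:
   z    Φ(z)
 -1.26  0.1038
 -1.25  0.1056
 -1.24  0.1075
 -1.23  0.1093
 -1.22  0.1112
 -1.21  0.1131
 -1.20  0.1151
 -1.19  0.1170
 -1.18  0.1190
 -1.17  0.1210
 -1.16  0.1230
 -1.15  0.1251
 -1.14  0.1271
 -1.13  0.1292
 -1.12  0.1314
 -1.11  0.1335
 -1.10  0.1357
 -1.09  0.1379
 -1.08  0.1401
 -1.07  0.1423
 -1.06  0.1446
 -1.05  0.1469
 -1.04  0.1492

T = 0.5;  σ√T = 0.2263
d₁ = [ln(150/200) + (0.041 − 0.025 + 0.32²/2)·0.5] / 0.2263 = [-0.2877 + 0.0336] / 0.2263 = -1.1229 ≈ -1.12
N(d₁) = N(-1.12) = 0.1314
Δ_call = e^(−qT)·N(d₁) = 0.9876·0.1314 = 0.1298

0.1298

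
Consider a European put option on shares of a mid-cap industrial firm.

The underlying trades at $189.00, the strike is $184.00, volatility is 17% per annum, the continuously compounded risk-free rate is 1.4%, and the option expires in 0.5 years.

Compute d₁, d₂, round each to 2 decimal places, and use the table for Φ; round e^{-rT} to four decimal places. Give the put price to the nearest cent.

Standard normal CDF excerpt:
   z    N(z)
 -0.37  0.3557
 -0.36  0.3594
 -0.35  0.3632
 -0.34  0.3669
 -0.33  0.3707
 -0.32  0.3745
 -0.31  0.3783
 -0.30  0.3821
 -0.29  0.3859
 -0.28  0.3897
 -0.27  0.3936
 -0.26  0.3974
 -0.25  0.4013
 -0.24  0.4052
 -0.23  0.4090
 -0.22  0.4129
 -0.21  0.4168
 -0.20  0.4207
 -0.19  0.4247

σ√T = 0.17 × 0.7071 = 0.1202
d₁ = [ln(189/184) + (0.014 + 0.17²/2)·0.5] / 0.1202 = [0.0268 + 0.0142] / 0.1202 = 0.3414 ⇒ 0.34
d₂ = d₁ − σ√T = 0.3414 − 0.1202 = 0.2212 ⇒ 0.22
exp(−rT) = exp(−0.014·0.5) = 0.9930
P = 184·0.9930·N(-0.22) − 189·N(-0.34) = 184·0.9930·0.4129 − 189·0.3669 = 75.4418 − 69.3441 = 6.0977

$6.10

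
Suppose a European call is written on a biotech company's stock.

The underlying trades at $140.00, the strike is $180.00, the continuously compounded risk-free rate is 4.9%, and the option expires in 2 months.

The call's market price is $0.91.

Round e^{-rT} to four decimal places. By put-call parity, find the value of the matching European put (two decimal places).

e^(−rT) = e^(−0.049·0.1667) = 0.9919
Put-call parity: C − P = S − K·e^(−rT) = 140 − 180·0.9919 = 140 − 178.5420 = -38.5420
P = C − (C − P) = 0.91 − (-38.5420) = 39.4520

$39.45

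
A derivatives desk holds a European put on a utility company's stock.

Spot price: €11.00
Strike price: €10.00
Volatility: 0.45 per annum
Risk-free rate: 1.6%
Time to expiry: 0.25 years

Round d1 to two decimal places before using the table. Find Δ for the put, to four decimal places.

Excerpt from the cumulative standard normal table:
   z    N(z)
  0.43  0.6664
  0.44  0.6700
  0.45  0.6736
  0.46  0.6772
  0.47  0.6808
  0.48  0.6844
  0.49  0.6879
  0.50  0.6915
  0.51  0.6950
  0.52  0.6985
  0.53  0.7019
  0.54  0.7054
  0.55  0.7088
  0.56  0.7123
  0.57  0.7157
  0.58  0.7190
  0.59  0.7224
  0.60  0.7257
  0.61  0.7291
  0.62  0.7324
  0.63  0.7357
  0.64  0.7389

-0.2912

σ√T = 0.45 × 0.5000 = 0.2250
d₁ = [ln(11/10) + (0.016 + ½·0.45²)·0.25] / (σ√T) = (0.0953 + 0.0293) / 0.2250 = 0.5539 → 0.55
N(d₁) = N(0.55) = 0.7088
Δ_put = N(d₁) − 1 = 0.7088 − 1 = -0.2912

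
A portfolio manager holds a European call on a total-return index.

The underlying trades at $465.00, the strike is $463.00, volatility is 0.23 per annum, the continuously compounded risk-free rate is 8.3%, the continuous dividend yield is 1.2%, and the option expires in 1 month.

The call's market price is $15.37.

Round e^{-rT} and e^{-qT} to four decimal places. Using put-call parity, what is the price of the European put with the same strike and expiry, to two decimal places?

$10.64

e^(−qT) = e^(−0.012·0.08333) = 0.9990;  e^(−rT) = e^(−0.083·0.08333) = 0.9931
Put-call parity: C − P = S·e^(−qT) − K·e^(−rT) = 465·0.9990 − 463·0.9931 = 464.5350 − 459.8053 = 4.7297
P = C − (C − P) = 15.37 − (4.7297) = 10.6403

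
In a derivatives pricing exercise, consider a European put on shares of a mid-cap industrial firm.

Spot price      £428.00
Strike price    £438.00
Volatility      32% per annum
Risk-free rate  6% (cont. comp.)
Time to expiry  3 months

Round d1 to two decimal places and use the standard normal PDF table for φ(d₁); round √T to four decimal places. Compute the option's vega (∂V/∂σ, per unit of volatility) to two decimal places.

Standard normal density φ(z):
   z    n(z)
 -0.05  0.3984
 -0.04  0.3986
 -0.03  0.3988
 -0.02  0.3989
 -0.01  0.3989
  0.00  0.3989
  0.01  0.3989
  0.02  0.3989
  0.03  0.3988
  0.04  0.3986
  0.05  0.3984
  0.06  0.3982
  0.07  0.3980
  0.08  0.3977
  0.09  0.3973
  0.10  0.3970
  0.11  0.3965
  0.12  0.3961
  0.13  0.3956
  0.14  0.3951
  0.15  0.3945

σ√T = 0.32·√0.25 = 0.1600
d₁ = [ln(428/438) + (0.06 + 0.32²/2)·0.25] / 0.1600 = [-0.0231 + 0.0278] / 0.1600 = 0.0294 → 0.03
√T = √0.25 = 0.5000
φ(d₁) = φ(0.03) = 0.3988
vega = S·φ(d₁)·√T = 428·0.3988·0.5000 = 85.3432
(Vega is the same for a European call and put with the same parameters.)

85.34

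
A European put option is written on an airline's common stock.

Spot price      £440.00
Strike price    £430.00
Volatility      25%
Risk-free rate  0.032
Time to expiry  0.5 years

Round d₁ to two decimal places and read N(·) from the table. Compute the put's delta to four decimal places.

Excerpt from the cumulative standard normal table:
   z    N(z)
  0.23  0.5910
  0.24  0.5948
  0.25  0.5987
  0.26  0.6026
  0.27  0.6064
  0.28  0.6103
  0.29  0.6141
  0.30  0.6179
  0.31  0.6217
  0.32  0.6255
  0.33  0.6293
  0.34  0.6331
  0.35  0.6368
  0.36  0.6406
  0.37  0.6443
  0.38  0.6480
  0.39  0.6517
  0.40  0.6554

T = 0.5;  σ√T = 0.1768
d₁ = [ln(440/430) + (0.032 + 0.25²/2)·0.5] / 0.1768 = [0.0230 + 0.0316] / 0.1768 = 0.3089 ⇒ 0.31
N(d₁) = N(0.31) = 0.6217
Δ_put = N(d₁) − 1 = 0.6217 − 1 = -0.3783

-0.3783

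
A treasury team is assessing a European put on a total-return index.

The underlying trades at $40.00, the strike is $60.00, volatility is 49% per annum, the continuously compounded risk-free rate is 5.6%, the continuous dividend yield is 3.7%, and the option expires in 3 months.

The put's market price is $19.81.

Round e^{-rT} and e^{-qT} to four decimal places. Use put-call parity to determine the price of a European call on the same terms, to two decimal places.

exp(−qT) = exp(−0.037·0.25) = 0.9908;  exp(−rT) = exp(−0.056·0.25) = 0.9861
Put-call parity: C − P = S·e^(−qT) − K·e^(−rT) = 40·0.9908 − 60·0.9861 = 39.6320 − 59.1660 = -19.5340
C = P + (C − P) = 19.81 + (-19.5340) = 0.2760

$0.28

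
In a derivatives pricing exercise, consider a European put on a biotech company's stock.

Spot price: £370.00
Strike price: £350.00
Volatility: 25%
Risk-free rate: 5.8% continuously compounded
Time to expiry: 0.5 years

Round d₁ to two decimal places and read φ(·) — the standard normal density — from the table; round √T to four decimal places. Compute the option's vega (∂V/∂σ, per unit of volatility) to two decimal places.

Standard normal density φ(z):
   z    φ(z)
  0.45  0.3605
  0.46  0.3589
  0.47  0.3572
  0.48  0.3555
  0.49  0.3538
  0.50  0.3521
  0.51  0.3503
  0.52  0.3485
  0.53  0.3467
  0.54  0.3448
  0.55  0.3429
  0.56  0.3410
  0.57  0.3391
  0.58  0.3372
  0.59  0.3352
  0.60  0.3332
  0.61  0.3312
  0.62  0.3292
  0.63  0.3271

T = 0.5;  σ√T = 0.1768
d₁ = [ln(370/350) + (0.058 + 0.25²/2)·0.5] / 0.1768 = [0.0556 + 0.0446] / 0.1768 = 0.5668 ≈ 0.57
√T = √0.5 = 0.7071
φ(d₁) = φ(0.57) = 0.3391
vega = S·φ(d₁)·√T = 370·0.3391·0.7071 = 88.7177

88.72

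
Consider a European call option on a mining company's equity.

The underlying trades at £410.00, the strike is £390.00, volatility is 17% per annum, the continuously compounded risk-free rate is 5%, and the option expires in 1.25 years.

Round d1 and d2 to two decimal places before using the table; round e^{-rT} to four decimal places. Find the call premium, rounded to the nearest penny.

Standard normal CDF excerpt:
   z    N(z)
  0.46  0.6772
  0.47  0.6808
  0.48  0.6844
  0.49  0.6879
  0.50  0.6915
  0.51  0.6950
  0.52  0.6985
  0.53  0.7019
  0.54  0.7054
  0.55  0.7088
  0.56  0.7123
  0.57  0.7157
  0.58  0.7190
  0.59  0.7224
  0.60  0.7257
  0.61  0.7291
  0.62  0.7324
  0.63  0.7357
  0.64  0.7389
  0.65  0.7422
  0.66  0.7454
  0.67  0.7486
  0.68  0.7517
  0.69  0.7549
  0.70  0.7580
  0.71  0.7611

£56.17

T = 1.25;  σ√T = 0.1901
d₁ = [ln(410/390) + (0.05 + ½·0.17²)·1.25] / (σ√T) = (0.0500 + 0.0806) / 0.1901 = 0.6870 which rounds to 0.69
d₂ = 0.6870 − 0.1901 = 0.4969 which rounds to 0.50
exp(−rT) = exp(−0.05·1.25) = 0.9394
C = 410·N(0.69) − 390·0.9394·N(0.50) = 410·0.7549 − 390·0.9394·0.6915 = 309.5090 − 253.3421 = 56.1669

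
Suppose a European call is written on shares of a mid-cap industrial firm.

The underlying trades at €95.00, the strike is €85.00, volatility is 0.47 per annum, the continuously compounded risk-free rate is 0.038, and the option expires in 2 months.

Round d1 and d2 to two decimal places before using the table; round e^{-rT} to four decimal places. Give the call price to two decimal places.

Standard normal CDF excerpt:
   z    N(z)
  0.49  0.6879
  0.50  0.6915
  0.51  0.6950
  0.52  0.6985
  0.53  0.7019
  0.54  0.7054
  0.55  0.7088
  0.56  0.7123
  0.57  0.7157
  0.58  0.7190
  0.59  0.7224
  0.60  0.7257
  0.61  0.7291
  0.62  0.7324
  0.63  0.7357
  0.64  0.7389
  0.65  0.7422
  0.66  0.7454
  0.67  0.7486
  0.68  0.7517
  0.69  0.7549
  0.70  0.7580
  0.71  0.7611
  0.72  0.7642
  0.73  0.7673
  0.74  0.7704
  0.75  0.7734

€13.31

σ√T = 0.47 × 0.4082 = 0.1919
d₁ = [ln(95/85) + (0.038 + 0.47²/2)·0.1667] / 0.1919 = [0.1112 + 0.0247] / 0.1919 = 0.7086 which rounds to 0.71
d₂ = d₁ − σ√T = 0.7086 − 0.1919 = 0.5167 which rounds to 0.52
e^(−rT) = e^(−0.038·0.1667) = 0.9937
C = 95·N(0.71) − 85·0.9937·N(0.52) = 95·0.7611 − 85·0.9937·0.6985 = 72.3045 − 58.9985 = 13.3060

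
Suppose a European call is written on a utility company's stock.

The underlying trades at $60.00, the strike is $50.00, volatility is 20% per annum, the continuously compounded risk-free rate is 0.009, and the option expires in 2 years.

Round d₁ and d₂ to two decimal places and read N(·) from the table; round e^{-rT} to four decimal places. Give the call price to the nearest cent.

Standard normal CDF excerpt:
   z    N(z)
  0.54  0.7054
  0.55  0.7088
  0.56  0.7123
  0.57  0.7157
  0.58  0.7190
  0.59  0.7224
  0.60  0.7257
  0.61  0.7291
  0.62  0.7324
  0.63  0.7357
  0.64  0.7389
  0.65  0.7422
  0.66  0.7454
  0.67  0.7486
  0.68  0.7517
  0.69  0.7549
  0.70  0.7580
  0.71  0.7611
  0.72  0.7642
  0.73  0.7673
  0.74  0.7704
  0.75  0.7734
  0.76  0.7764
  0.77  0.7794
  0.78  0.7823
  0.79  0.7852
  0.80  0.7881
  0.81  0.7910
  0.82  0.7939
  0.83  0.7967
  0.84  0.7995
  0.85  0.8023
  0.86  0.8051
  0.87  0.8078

$12.99

σ√T = 0.2·√2 = 0.2828
d₁ = [ln(60/50) + (0.009 + 0.2²/2)·2] / 0.2828 = [0.1823 + 0.0580] / 0.2828 = 0.8497 ≈ 0.85
d₂ = d₁ − σ√T = 0.8497 − 0.2828 = 0.5668 ≈ 0.57
e^(−rT) = e^(−0.009·2) = 0.9822
C = 60·N(0.85) − 50·0.9822·N(0.57) = 60·0.8023 − 50·0.9822·0.7157 = 48.1380 − 35.1480 = 12.9900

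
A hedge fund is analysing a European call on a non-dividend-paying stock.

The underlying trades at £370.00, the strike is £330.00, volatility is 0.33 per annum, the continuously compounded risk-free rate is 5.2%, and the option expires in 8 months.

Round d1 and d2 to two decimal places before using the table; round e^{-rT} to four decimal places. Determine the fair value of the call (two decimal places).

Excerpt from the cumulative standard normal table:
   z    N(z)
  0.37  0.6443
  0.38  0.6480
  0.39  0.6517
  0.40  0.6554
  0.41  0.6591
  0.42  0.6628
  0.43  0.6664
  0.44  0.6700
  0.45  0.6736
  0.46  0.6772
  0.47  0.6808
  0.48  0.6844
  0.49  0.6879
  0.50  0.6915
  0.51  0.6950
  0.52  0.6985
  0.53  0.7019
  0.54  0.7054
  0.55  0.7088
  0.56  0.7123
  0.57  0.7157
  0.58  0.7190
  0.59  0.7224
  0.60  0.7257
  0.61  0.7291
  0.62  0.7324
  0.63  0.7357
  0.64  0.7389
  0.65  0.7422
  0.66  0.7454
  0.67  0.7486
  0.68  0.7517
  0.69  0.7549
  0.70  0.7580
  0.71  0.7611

£68.05

σ√T = 0.33·√0.6667 = 0.2694
d₁ = [ln(370/330) + (0.052 + 0.33²/2)·0.6667] / 0.2694 = [0.1144 + 0.0710] / 0.2694 = 0.6880 → 0.69
d₂ = d₁ − σ√T = 0.6880 − 0.2694 = 0.4186 → 0.42
exp(−rT) = exp(−0.052·0.6667) = 0.9659
C = 370·N(0.69) − 330·0.9659·N(0.42) = 370·0.7549 − 330·0.9659·0.6628 = 279.3130 − 211.2655 = 68.0475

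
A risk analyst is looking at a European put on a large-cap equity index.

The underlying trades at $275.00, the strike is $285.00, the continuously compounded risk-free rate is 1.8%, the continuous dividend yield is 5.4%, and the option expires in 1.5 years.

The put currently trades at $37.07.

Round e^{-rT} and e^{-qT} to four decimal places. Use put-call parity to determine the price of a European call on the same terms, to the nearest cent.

$13.26

e^(−qT) = e^(−0.054·1.5) = 0.9222;  e^(−rT) = e^(−0.018·1.5) = 0.9734
Put-call parity: C − P = S·e^(−qT) − K·e^(−rT) = 275·0.9222 − 285·0.9734 = 253.6050 − 277.4190 = -23.8140
C = P + (C − P) = 37.07 + (-23.8140) = 13.2560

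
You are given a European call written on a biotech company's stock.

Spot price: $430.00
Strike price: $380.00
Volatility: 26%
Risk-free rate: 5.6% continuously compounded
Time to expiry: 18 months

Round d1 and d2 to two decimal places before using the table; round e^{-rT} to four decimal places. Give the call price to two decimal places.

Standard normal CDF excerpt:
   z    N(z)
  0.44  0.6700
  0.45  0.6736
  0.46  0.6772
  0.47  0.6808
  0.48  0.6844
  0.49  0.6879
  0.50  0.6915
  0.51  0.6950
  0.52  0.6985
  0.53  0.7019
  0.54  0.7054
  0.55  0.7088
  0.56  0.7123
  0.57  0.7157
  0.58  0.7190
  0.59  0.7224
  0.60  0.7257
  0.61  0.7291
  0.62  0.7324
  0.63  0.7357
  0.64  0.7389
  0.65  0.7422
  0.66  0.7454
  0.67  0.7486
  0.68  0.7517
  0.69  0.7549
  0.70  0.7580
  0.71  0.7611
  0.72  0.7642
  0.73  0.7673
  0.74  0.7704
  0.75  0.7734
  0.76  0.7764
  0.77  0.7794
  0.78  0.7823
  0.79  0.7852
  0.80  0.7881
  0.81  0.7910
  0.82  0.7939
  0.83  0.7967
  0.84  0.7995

$99.80

σ√T = 0.26 × 1.2247 = 0.3184
d₁ = [ln(430/380) + (0.056 + 0.26²/2)·1.5] / 0.3184 = [0.1236 + 0.1347] / 0.3184 = 0.8112 → 0.81
d₂ = d₁ − σ√T = 0.8112 − 0.3184 = 0.4928 → 0.49
exp(−rT) = exp(−0.056·1.5) = 0.9194
N(d₁) = N(0.81) = 0.7910;  N(d₂) = N(0.49) = 0.6879
C = 430·0.7910 − 380·0.9194·0.6879 = 340.1300 − 240.3330 = 99.7970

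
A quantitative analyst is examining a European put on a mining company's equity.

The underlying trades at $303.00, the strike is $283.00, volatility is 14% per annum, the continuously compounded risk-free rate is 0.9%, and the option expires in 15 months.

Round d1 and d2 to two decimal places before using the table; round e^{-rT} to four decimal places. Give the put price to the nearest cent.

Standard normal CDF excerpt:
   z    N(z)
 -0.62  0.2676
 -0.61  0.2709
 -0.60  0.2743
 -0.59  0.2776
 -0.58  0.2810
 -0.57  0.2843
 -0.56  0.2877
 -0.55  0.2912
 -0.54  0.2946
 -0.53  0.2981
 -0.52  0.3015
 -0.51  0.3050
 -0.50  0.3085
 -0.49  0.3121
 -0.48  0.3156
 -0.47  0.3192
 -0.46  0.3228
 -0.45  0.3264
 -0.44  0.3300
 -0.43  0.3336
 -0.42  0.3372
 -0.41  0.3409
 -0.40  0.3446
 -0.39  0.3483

$9.24

σ√T = 0.14 × 1.1180 = 0.1565
ln(S/K) + (r + σ²/2)T = ln(303/283) + (0.009 + 0.14²/2)·1.25 = 0.0683 + 0.0235 = 0.0918
d₁ = 0.0918 / 0.1565 = 0.5864 ⇒ 0.59
d₂ = d₁ − σ√T = 0.5864 − 0.1565 = 0.4299 ⇒ 0.43
exp(−rT) = exp(−0.009·1.25) = 0.9888
P = 283·0.9888·N(-0.43) − 303·N(-0.59) = 283·0.9888·0.3336 − 303·0.2776 = 93.3514 − 84.1128 = 9.2386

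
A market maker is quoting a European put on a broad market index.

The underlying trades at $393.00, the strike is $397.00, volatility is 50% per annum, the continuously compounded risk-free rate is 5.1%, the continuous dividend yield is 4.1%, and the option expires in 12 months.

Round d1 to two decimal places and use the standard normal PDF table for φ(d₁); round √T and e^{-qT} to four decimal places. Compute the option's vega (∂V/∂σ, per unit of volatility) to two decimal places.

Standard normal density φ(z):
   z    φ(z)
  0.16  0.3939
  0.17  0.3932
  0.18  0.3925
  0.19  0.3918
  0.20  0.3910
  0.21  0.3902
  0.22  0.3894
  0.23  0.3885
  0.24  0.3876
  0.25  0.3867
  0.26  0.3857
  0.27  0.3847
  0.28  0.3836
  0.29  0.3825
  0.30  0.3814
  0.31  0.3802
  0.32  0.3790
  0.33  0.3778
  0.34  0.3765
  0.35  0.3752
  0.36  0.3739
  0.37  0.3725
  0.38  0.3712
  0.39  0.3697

145.86

σ√T = 0.5·√1 = 0.5000
d₁ = [ln(393/397) + (0.051 − 0.041 + ½·0.5²)·1] / (σ√T) = (-0.0101 + 0.1350) / 0.5000 = 0.2497 → 0.25
√T = √1 = 1.0000
φ(d₁) = φ(0.25) = 0.3867
e^(−qT) = e^(−0.041·1) = 0.9598
vega = S·e^(−qT)·φ(d₁)·√T = 393·0.9598·0.3867·1.0000 = 145.8638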